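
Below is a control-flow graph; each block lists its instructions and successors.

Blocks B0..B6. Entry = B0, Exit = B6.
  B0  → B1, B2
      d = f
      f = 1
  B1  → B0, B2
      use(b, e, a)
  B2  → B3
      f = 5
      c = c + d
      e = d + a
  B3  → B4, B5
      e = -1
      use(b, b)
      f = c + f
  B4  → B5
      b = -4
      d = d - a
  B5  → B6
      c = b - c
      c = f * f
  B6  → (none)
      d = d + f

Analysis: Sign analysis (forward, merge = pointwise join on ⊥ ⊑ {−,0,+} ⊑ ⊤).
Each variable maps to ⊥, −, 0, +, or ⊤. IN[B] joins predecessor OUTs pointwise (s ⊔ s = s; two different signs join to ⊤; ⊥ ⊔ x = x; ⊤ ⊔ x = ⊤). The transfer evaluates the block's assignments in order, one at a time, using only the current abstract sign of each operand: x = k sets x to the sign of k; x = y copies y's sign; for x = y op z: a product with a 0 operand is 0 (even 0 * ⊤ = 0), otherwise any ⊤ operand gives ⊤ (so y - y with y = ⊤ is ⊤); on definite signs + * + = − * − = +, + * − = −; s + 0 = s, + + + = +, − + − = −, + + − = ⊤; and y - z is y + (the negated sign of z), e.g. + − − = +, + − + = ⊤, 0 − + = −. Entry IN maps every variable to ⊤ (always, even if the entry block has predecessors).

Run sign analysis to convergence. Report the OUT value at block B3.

Answer: {a: ⊤, b: ⊤, c: ⊤, d: ⊤, e: -, f: ⊤}

Working:
Converged values:
  B0:   IN=(all ⊤)   OUT={f:+; rest ⊤}
  B1:   IN={f:+; rest ⊤}   OUT={f:+; rest ⊤}
  B2:   IN={f:+; rest ⊤}   OUT={f:+; rest ⊤}
  B3:   IN={f:+; rest ⊤}   OUT={e:-; rest ⊤}
  B4:   IN={e:-; rest ⊤}   OUT={b:-, e:-; rest ⊤}
  B5:   IN={e:-; rest ⊤}   OUT={e:-; rest ⊤}
  B6:   IN={e:-; rest ⊤}   OUT={e:-; rest ⊤}

Merge at B3: IN[B3] = OUT[B2] = {a: ⊤, b: ⊤, c: ⊤, d: ⊤, e: ⊤, f: +}
Applying B3's transfer function to that IN value gives OUT[B3] (row B3 above).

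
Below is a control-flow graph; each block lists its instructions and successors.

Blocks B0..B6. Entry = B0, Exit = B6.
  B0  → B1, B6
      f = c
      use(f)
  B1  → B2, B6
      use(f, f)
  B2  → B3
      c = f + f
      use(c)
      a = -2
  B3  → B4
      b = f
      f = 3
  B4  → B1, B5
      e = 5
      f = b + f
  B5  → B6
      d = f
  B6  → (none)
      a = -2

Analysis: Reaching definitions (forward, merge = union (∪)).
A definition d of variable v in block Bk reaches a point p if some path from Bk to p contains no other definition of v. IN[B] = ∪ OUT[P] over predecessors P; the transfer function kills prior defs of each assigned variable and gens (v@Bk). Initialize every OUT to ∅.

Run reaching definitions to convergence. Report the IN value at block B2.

Answer: {a@B2, b@B3, c@B2, e@B4, f@B0, f@B4}

Working:
Per-block solution:
  B0: | IN={} | OUT={f@B0}
  B1: | IN={a@B2, b@B3, c@B2, e@B4, f@B0, f@B4} | OUT={a@B2, b@B3, c@B2, e@B4, f@B0, f@B4}
  B2: | IN={a@B2, b@B3, c@B2, e@B4, f@B0, f@B4} | OUT={a@B2, b@B3, c@B2, e@B4, f@B0, f@B4}
  B3: | IN={a@B2, b@B3, c@B2, e@B4, f@B0, f@B4} | OUT={a@B2, b@B3, c@B2, e@B4, f@B3}
  B4: | IN={a@B2, b@B3, c@B2, e@B4, f@B3} | OUT={a@B2, b@B3, c@B2, e@B4, f@B4}
  B5: | IN={a@B2, b@B3, c@B2, e@B4, f@B4} | OUT={a@B2, b@B3, c@B2, d@B5, e@B4, f@B4}
  B6: | IN={a@B2, b@B3, c@B2, d@B5, e@B4, f@B0, f@B4} | OUT={a@B6, b@B3, c@B2, d@B5, e@B4, f@B0, f@B4}

Merge at B2: IN[B2] = OUT[B1] = {a@B2, b@B3, c@B2, e@B4, f@B0, f@B4}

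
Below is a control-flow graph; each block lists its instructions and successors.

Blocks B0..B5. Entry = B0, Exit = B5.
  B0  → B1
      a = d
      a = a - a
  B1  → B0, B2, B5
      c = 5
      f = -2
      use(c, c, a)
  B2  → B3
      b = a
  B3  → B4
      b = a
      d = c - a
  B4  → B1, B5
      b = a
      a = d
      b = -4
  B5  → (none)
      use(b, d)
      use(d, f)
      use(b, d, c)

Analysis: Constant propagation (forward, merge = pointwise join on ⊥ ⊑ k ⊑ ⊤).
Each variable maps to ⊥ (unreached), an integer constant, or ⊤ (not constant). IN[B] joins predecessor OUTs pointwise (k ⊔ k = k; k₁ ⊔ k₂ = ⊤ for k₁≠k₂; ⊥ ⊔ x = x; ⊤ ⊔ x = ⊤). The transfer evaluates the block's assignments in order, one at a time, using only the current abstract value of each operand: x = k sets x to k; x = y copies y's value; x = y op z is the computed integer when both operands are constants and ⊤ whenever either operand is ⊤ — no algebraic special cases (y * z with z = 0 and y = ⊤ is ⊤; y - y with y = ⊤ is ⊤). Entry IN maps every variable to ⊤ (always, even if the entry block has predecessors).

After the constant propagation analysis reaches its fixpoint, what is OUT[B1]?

Per-block solution:
  B0:   IN=(all ⊤)   OUT=(all ⊤)
  B1:   IN=(all ⊤)   OUT={c:5, f:-2; rest ⊤}
  B2:   IN={c:5, f:-2; rest ⊤}   OUT={c:5, f:-2; rest ⊤}
  B3:   IN={c:5, f:-2; rest ⊤}   OUT={c:5, f:-2; rest ⊤}
  B4:   IN={c:5, f:-2; rest ⊤}   OUT={b:-4, c:5, f:-2; rest ⊤}
  B5:   IN={c:5, f:-2; rest ⊤}   OUT={c:5, f:-2; rest ⊤}

Merge at B1: IN[B1] = OUT[B0] ⊔ OUT[B4] = {a: ⊤, b: ⊤, c: ⊤, d: ⊤, e: ⊤, f: ⊤}
Applying B1's transfer function to that IN value gives OUT[B1] (row B1 above).

Answer: {a: ⊤, b: ⊤, c: 5, d: ⊤, e: ⊤, f: -2}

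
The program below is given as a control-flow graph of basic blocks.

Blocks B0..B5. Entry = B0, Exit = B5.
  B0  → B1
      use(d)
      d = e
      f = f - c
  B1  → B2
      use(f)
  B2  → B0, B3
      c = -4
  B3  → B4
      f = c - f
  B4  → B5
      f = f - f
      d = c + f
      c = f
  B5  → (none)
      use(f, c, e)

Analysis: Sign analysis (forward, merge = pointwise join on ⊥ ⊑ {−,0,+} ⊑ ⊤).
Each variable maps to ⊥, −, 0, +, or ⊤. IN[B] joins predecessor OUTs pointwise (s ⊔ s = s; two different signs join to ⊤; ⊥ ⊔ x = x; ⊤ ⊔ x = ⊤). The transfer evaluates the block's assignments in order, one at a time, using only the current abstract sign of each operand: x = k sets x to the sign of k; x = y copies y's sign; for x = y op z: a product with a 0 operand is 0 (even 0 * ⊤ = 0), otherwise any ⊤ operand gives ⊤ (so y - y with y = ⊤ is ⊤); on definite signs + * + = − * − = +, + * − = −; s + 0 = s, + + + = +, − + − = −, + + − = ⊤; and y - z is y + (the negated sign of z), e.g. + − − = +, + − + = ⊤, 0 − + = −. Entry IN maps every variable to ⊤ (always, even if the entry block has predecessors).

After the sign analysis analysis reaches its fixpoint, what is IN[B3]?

Per-block solution:
  B0:   IN=(all ⊤)   OUT=(all ⊤)
  B1:   IN=(all ⊤)   OUT=(all ⊤)
  B2:   IN=(all ⊤)   OUT={c:-; rest ⊤}
  B3:   IN={c:-; rest ⊤}   OUT={c:-; rest ⊤}
  B4:   IN={c:-; rest ⊤}   OUT=(all ⊤)
  B5:   IN=(all ⊤)   OUT=(all ⊤)

Merge at B3: IN[B3] = OUT[B2] = {a: ⊤, b: ⊤, c: -, d: ⊤, e: ⊤, f: ⊤}

Answer: {a: ⊤, b: ⊤, c: -, d: ⊤, e: ⊤, f: ⊤}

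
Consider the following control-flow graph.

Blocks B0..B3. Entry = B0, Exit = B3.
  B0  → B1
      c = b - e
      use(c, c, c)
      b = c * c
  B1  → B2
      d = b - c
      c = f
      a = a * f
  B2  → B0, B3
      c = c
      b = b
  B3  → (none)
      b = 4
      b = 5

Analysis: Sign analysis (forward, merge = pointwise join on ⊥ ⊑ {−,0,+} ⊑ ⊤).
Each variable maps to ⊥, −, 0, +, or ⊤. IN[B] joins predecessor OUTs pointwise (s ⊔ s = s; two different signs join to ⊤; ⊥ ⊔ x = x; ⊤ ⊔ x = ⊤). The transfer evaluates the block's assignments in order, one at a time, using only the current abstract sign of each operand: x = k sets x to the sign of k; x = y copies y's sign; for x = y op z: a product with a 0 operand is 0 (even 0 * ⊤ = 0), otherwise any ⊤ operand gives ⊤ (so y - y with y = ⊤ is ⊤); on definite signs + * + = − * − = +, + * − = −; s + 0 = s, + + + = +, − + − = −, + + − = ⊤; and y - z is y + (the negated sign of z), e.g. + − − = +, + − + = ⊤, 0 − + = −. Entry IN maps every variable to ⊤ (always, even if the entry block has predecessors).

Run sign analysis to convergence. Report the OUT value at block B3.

Answer: {a: ⊤, b: +, c: ⊤, d: ⊤, e: ⊤, f: ⊤}

Derivation:
Fixpoint table:
  B0:  IN=(all ⊤)  OUT=(all ⊤)
  B1:  IN=(all ⊤)  OUT=(all ⊤)
  B2:  IN=(all ⊤)  OUT=(all ⊤)
  B3:  IN=(all ⊤)  OUT={b:+; rest ⊤}

Merge at B3: IN[B3] = OUT[B2] = {a: ⊤, b: ⊤, c: ⊤, d: ⊤, e: ⊤, f: ⊤}
Applying B3's transfer function to that IN value gives OUT[B3] (row B3 above).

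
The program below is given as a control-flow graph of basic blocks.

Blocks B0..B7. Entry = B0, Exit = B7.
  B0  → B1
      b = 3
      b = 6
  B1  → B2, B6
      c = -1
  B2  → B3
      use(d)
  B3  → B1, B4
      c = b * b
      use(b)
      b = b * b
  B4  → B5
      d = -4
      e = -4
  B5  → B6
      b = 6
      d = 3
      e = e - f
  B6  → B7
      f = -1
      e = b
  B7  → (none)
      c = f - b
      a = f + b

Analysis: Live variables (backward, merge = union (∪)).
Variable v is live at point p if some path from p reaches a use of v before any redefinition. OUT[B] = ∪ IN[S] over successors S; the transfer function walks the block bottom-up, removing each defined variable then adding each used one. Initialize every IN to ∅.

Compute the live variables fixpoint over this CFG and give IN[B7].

Answer: {b, f}

Trace:
Per-block solution:
  B0:   IN={d, f}   OUT={b, d, f}
  B1:   IN={b, d, f}   OUT={b, d, f}
  B2:   IN={b, d, f}   OUT={b, d, f}
  B3:   IN={b, d, f}   OUT={b, d, f}
  B4:   IN={f}   OUT={e, f}
  B5:   IN={e, f}   OUT={b}
  B6:   IN={b}   OUT={b, f}
  B7:   IN={b, f}   OUT={}

B7 is the boundary node: OUT[B7] = {}
Applying B7's transfer function to that OUT value gives IN[B7] (row B7 above).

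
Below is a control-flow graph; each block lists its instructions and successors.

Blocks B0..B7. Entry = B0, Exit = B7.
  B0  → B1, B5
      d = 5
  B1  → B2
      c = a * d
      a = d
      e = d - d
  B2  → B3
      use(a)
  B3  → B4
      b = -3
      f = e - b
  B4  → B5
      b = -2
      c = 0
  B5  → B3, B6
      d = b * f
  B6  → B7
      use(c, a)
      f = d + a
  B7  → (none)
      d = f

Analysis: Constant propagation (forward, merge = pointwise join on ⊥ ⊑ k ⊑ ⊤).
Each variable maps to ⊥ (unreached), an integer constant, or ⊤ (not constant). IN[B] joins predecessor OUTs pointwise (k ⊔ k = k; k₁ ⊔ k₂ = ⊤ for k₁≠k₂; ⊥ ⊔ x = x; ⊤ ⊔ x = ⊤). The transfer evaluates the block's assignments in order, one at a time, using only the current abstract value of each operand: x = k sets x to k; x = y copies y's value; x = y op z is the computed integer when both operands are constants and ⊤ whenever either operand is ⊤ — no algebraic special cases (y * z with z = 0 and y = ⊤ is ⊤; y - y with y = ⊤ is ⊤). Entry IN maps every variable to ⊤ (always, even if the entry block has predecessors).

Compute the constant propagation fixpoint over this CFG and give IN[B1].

Converged values:
  B0:  IN=(all ⊤)  OUT={d:5; rest ⊤}
  B1:  IN={d:5; rest ⊤}  OUT={a:5, d:5, e:0; rest ⊤}
  B2:  IN={a:5, d:5, e:0; rest ⊤}  OUT={a:5, d:5, e:0; rest ⊤}
  B3:  IN=(all ⊤)  OUT={b:-3; rest ⊤}
  B4:  IN={b:-3; rest ⊤}  OUT={b:-2, c:0; rest ⊤}
  B5:  IN=(all ⊤)  OUT=(all ⊤)
  B6:  IN=(all ⊤)  OUT=(all ⊤)
  B7:  IN=(all ⊤)  OUT=(all ⊤)

Merge at B1: IN[B1] = OUT[B0] = {a: ⊤, b: ⊤, c: ⊤, d: 5, e: ⊤, f: ⊤}

Answer: {a: ⊤, b: ⊤, c: ⊤, d: 5, e: ⊤, f: ⊤}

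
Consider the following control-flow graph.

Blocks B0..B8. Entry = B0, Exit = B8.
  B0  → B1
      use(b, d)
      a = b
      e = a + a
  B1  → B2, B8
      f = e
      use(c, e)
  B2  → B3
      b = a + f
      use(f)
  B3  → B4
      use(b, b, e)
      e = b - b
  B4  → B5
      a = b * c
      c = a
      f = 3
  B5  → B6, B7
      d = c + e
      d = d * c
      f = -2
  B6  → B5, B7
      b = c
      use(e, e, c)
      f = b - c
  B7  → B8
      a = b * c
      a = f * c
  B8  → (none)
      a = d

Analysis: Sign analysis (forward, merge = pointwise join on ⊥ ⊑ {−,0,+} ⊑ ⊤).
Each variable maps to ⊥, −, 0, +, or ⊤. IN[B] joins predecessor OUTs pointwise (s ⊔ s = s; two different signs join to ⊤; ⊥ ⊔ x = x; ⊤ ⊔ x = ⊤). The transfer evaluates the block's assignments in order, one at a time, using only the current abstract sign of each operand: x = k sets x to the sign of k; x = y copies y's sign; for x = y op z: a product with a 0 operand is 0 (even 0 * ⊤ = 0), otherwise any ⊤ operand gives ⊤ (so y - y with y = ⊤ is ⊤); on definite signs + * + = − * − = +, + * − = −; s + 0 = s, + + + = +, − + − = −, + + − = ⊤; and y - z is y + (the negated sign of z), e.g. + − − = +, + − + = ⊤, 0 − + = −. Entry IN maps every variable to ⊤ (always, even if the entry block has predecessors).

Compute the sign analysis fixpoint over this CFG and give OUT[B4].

Per-block solution:
  B0:  IN=(all ⊤)  OUT=(all ⊤)
  B1:  IN=(all ⊤)  OUT=(all ⊤)
  B2:  IN=(all ⊤)  OUT=(all ⊤)
  B3:  IN=(all ⊤)  OUT=(all ⊤)
  B4:  IN=(all ⊤)  OUT={f:+; rest ⊤}
  B5:  IN=(all ⊤)  OUT={f:-; rest ⊤}
  B6:  IN={f:-; rest ⊤}  OUT=(all ⊤)
  B7:  IN=(all ⊤)  OUT=(all ⊤)
  B8:  IN=(all ⊤)  OUT=(all ⊤)

Merge at B4: IN[B4] = OUT[B3] = {a: ⊤, b: ⊤, c: ⊤, d: ⊤, e: ⊤, f: ⊤}
Applying B4's transfer function to that IN value gives OUT[B4] (row B4 above).

Answer: {a: ⊤, b: ⊤, c: ⊤, d: ⊤, e: ⊤, f: +}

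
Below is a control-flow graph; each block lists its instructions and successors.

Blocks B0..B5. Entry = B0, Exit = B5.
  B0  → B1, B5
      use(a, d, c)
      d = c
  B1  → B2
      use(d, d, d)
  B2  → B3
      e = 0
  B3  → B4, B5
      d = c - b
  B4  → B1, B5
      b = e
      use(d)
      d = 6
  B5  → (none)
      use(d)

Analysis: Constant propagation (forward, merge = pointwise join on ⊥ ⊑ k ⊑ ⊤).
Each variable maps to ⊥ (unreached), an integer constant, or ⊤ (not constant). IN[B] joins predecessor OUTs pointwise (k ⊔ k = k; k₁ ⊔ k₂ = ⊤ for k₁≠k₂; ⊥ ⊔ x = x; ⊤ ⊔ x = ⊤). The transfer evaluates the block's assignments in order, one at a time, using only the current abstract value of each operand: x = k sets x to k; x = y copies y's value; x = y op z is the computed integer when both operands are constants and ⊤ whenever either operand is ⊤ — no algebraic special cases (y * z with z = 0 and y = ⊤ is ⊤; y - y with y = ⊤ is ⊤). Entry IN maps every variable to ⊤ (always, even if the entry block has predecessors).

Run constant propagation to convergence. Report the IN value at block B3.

Per-block solution:
  B0: | IN=(all ⊤) | OUT=(all ⊤)
  B1: | IN=(all ⊤) | OUT=(all ⊤)
  B2: | IN=(all ⊤) | OUT={e:0; rest ⊤}
  B3: | IN={e:0; rest ⊤} | OUT={e:0; rest ⊤}
  B4: | IN={e:0; rest ⊤} | OUT={b:0, d:6, e:0; rest ⊤}
  B5: | IN=(all ⊤) | OUT=(all ⊤)

Merge at B3: IN[B3] = OUT[B2] = {a: ⊤, b: ⊤, c: ⊤, d: ⊤, e: 0, f: ⊤}

Answer: {a: ⊤, b: ⊤, c: ⊤, d: ⊤, e: 0, f: ⊤}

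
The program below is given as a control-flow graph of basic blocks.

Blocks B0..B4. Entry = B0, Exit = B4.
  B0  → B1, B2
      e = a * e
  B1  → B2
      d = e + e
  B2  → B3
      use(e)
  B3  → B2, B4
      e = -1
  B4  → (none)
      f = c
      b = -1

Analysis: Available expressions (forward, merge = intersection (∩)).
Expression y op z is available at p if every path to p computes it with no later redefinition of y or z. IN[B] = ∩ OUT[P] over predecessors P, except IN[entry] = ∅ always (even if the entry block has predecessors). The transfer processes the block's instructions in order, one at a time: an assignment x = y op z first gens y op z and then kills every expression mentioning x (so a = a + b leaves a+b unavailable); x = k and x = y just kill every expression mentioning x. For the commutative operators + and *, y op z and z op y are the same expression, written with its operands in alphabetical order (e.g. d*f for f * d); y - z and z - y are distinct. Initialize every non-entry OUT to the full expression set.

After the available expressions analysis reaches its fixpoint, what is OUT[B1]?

Answer: {e+e}

Derivation:
Per-block solution:
  B0: | IN={} | OUT={}
  B1: | IN={} | OUT={e+e}
  B2: | IN={} | OUT={}
  B3: | IN={} | OUT={}
  B4: | IN={} | OUT={}

Merge at B1: IN[B1] = OUT[B0] = {}
Applying B1's transfer function to that IN value gives OUT[B1] (row B1 above).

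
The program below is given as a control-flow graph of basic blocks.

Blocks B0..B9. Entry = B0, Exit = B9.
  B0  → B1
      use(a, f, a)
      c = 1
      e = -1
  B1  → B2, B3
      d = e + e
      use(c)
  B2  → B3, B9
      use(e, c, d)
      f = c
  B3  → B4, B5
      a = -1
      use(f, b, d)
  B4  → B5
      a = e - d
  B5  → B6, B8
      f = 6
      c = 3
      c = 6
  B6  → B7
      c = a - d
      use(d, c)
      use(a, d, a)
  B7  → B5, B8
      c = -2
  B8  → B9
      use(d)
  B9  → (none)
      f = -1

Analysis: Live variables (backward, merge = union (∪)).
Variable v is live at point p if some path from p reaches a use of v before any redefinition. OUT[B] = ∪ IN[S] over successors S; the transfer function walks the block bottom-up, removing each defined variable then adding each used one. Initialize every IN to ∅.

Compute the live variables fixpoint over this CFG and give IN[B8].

Answer: {d}

Working:
Converged values:
  B0:  IN={a, b, f}  OUT={b, c, e, f}
  B1:  IN={b, c, e, f}  OUT={b, c, d, e, f}
  B2:  IN={b, c, d, e}  OUT={b, d, e, f}
  B3:  IN={b, d, e, f}  OUT={a, d, e}
  B4:  IN={d, e}  OUT={a, d}
  B5:  IN={a, d}  OUT={a, d}
  B6:  IN={a, d}  OUT={a, d}
  B7:  IN={a, d}  OUT={a, d}
  B8:  IN={d}  OUT={}
  B9:  IN={}  OUT={}

Merge at B8: OUT[B8] = IN[B9] = {}
Applying B8's transfer function to that OUT value gives IN[B8] (row B8 above).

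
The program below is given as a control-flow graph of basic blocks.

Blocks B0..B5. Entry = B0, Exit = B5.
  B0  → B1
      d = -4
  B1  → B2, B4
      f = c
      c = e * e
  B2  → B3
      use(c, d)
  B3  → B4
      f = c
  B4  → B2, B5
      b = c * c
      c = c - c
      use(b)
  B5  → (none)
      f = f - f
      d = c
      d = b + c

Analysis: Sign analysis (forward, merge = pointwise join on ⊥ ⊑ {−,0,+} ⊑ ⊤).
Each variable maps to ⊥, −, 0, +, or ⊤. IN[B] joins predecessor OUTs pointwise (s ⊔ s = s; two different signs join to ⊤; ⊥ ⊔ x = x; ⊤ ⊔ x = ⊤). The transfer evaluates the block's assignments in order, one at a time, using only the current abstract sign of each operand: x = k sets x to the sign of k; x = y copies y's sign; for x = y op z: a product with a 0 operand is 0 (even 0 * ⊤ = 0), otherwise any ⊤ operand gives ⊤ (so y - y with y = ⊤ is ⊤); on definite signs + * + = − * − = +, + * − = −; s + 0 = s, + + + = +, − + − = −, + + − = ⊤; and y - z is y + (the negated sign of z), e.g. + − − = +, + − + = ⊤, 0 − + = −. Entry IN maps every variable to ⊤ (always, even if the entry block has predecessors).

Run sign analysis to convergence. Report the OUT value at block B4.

Converged values:
  B0:   IN=(all ⊤)   OUT={d:-; rest ⊤}
  B1:   IN={d:-; rest ⊤}   OUT={d:-; rest ⊤}
  B2:   IN={d:-; rest ⊤}   OUT={d:-; rest ⊤}
  B3:   IN={d:-; rest ⊤}   OUT={d:-; rest ⊤}
  B4:   IN={d:-; rest ⊤}   OUT={d:-; rest ⊤}
  B5:   IN={d:-; rest ⊤}   OUT=(all ⊤)

Merge at B4: IN[B4] = OUT[B1] ⊔ OUT[B3] = {a: ⊤, b: ⊤, c: ⊤, d: -, e: ⊤, f: ⊤}
Applying B4's transfer function to that IN value gives OUT[B4] (row B4 above).

Answer: {a: ⊤, b: ⊤, c: ⊤, d: -, e: ⊤, f: ⊤}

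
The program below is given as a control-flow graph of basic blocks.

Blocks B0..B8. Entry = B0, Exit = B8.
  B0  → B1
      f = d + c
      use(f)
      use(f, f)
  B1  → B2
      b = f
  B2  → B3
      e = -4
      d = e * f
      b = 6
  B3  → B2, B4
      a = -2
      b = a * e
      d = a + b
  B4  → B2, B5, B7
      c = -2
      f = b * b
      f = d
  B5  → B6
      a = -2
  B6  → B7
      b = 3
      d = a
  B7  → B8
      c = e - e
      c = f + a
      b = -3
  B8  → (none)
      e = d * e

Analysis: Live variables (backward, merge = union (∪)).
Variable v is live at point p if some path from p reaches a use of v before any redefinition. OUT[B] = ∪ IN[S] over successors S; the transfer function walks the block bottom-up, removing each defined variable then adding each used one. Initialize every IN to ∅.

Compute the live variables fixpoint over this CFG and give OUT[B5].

Converged values:
  B0: | IN={c, d} | OUT={f}
  B1: | IN={f} | OUT={f}
  B2: | IN={f} | OUT={e, f}
  B3: | IN={e, f} | OUT={a, b, d, e, f}
  B4: | IN={a, b, d, e} | OUT={a, d, e, f}
  B5: | IN={e, f} | OUT={a, e, f}
  B6: | IN={a, e, f} | OUT={a, d, e, f}
  B7: | IN={a, d, e, f} | OUT={d, e}
  B8: | IN={d, e} | OUT={}

Merge at B5: OUT[B5] = IN[B6] = {a, e, f}

Answer: {a, e, f}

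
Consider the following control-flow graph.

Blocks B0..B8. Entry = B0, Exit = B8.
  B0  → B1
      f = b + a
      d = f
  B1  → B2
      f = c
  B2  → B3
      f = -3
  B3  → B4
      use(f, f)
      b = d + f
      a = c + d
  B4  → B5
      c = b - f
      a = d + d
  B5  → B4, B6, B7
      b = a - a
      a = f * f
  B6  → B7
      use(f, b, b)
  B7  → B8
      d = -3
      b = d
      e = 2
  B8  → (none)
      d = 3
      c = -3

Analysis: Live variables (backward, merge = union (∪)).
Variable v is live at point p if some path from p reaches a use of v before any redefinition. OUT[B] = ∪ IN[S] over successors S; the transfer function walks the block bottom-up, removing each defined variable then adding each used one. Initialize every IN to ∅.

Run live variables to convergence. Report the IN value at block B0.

Per-block solution:
  B0:   IN={a, b, c}   OUT={c, d}
  B1:   IN={c, d}   OUT={c, d}
  B2:   IN={c, d}   OUT={c, d, f}
  B3:   IN={c, d, f}   OUT={b, d, f}
  B4:   IN={b, d, f}   OUT={a, d, f}
  B5:   IN={a, d, f}   OUT={b, d, f}
  B6:   IN={b, f}   OUT={}
  B7:   IN={}   OUT={}
  B8:   IN={}   OUT={}

Merge at B0: OUT[B0] = IN[B1] = {c, d}
Applying B0's transfer function to that OUT value gives IN[B0] (row B0 above).

Answer: {a, b, c}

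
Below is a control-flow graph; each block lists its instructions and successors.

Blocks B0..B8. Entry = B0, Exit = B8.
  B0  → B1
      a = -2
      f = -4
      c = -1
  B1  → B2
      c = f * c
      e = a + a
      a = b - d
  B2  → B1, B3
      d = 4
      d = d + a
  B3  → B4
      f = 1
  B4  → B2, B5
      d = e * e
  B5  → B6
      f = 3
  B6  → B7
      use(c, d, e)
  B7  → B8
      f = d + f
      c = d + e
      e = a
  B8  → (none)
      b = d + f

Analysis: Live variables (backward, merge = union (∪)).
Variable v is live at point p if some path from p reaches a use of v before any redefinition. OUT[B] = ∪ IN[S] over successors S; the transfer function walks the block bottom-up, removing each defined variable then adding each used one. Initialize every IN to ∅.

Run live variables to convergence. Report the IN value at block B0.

Answer: {b, d}

Trace:
Per-block solution:
  B0:  IN={b, d}  OUT={a, b, c, d, f}
  B1:  IN={a, b, c, d, f}  OUT={a, b, c, e, f}
  B2:  IN={a, b, c, e, f}  OUT={a, b, c, d, e, f}
  B3:  IN={a, b, c, e}  OUT={a, b, c, e, f}
  B4:  IN={a, b, c, e, f}  OUT={a, b, c, d, e, f}
  B5:  IN={a, c, d, e}  OUT={a, c, d, e, f}
  B6:  IN={a, c, d, e, f}  OUT={a, d, e, f}
  B7:  IN={a, d, e, f}  OUT={d, f}
  B8:  IN={d, f}  OUT={}

Merge at B0: OUT[B0] = IN[B1] = {a, b, c, d, f}
Applying B0's transfer function to that OUT value gives IN[B0] (row B0 above).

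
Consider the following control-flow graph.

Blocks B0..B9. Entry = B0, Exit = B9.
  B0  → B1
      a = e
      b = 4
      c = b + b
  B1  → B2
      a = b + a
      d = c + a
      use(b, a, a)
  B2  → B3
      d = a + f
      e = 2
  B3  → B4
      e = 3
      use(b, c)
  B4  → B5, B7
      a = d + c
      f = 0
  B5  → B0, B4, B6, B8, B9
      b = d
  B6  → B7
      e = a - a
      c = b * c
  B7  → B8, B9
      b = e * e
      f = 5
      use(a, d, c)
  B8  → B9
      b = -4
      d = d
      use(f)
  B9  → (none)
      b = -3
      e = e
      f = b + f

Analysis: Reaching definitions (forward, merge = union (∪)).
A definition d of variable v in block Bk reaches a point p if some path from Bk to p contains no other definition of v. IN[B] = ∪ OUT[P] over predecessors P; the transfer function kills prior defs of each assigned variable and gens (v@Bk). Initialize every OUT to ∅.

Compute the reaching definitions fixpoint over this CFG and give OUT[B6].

Fixpoint table:
  B0:   IN={a@B4, b@B5, c@B0, d@B2, e@B3, f@B4}   OUT={a@B0, b@B0, c@B0, d@B2, e@B3, f@B4}
  B1:   IN={a@B0, b@B0, c@B0, d@B2, e@B3, f@B4}   OUT={a@B1, b@B0, c@B0, d@B1, e@B3, f@B4}
  B2:   IN={a@B1, b@B0, c@B0, d@B1, e@B3, f@B4}   OUT={a@B1, b@B0, c@B0, d@B2, e@B2, f@B4}
  B3:   IN={a@B1, b@B0, c@B0, d@B2, e@B2, f@B4}   OUT={a@B1, b@B0, c@B0, d@B2, e@B3, f@B4}
  B4:   IN={a@B1, a@B4, b@B0, b@B5, c@B0, d@B2, e@B3, f@B4}   OUT={a@B4, b@B0, b@B5, c@B0, d@B2, e@B3, f@B4}
  B5:   IN={a@B4, b@B0, b@B5, c@B0, d@B2, e@B3, f@B4}   OUT={a@B4, b@B5, c@B0, d@B2, e@B3, f@B4}
  B6:   IN={a@B4, b@B5, c@B0, d@B2, e@B3, f@B4}   OUT={a@B4, b@B5, c@B6, d@B2, e@B6, f@B4}
  B7:   IN={a@B4, b@B0, b@B5, c@B0, c@B6, d@B2, e@B3, e@B6, f@B4}   OUT={a@B4, b@B7, c@B0, c@B6, d@B2, e@B3, e@B6, f@B7}
  B8:   IN={a@B4, b@B5, b@B7, c@B0, c@B6, d@B2, e@B3, e@B6, f@B4, f@B7}   OUT={a@B4, b@B8, c@B0, c@B6, d@B8, e@B3, e@B6, f@B4, f@B7}
  B9:   IN={a@B4, b@B5, b@B7, b@B8, c@B0, c@B6, d@B2, d@B8, e@B3, e@B6, f@B4, f@B7}   OUT={a@B4, b@B9, c@B0, c@B6, d@B2, d@B8, e@B9, f@B9}

Merge at B6: IN[B6] = OUT[B5] = {a@B4, b@B5, c@B0, d@B2, e@B3, f@B4}
Applying B6's transfer function to that IN value gives OUT[B6] (row B6 above).

Answer: {a@B4, b@B5, c@B6, d@B2, e@B6, f@B4}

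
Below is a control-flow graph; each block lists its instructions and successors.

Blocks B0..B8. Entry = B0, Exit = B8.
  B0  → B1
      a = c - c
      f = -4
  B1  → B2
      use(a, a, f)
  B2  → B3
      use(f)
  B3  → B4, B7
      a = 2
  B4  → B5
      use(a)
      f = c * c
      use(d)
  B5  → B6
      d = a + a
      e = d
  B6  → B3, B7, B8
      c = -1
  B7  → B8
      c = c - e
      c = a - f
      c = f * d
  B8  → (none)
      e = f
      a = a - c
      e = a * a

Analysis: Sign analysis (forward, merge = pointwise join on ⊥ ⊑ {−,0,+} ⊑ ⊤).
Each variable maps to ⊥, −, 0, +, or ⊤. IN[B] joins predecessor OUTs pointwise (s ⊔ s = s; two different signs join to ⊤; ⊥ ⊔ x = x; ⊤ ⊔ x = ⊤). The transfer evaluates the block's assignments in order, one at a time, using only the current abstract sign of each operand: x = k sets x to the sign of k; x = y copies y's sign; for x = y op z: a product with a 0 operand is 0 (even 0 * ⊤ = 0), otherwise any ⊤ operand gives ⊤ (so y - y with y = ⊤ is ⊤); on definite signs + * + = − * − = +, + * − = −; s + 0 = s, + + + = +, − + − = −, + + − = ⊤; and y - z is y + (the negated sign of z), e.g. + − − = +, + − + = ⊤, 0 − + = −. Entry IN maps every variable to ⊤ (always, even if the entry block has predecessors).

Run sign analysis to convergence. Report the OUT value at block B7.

Fixpoint table:
  B0:  IN=(all ⊤)  OUT={f:-; rest ⊤}
  B1:  IN={f:-; rest ⊤}  OUT={f:-; rest ⊤}
  B2:  IN={f:-; rest ⊤}  OUT={f:-; rest ⊤}
  B3:  IN=(all ⊤)  OUT={a:+; rest ⊤}
  B4:  IN={a:+; rest ⊤}  OUT={a:+; rest ⊤}
  B5:  IN={a:+; rest ⊤}  OUT={a:+, d:+, e:+; rest ⊤}
  B6:  IN={a:+, d:+, e:+; rest ⊤}  OUT={a:+, c:-, d:+, e:+; rest ⊤}
  B7:  IN={a:+; rest ⊤}  OUT={a:+; rest ⊤}
  B8:  IN={a:+; rest ⊤}  OUT=(all ⊤)

Merge at B7: IN[B7] = OUT[B3] ⊔ OUT[B6] = {a: +, b: ⊤, c: ⊤, d: ⊤, e: ⊤, f: ⊤}
Applying B7's transfer function to that IN value gives OUT[B7] (row B7 above).

Answer: {a: +, b: ⊤, c: ⊤, d: ⊤, e: ⊤, f: ⊤}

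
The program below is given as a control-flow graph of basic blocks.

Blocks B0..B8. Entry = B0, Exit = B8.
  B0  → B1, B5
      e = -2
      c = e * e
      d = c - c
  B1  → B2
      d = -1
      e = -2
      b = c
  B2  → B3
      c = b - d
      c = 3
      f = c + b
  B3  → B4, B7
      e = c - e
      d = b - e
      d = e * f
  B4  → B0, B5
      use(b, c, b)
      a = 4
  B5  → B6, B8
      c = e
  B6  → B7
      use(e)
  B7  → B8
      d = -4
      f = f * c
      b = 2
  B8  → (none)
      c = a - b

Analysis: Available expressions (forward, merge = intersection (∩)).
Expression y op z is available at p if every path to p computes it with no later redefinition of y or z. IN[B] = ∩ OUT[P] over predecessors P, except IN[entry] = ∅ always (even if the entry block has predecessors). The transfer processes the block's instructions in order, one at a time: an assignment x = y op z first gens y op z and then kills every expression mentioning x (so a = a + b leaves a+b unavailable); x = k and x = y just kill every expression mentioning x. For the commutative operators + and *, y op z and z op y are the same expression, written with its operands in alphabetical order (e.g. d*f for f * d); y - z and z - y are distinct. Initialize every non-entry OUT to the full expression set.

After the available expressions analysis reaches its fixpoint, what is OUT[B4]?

Per-block solution:
  B0:  IN={}  OUT={c-c, e*e}
  B1:  IN={c-c, e*e}  OUT={c-c}
  B2:  IN={c-c}  OUT={b+c, b-d}
  B3:  IN={b+c, b-d}  OUT={b+c, b-e, e*f}
  B4:  IN={b+c, b-e, e*f}  OUT={b+c, b-e, e*f}
  B5:  IN={}  OUT={}
  B6:  IN={}  OUT={}
  B7:  IN={}  OUT={}
  B8:  IN={}  OUT={a-b}

Merge at B4: IN[B4] = OUT[B3] = {b+c, b-e, e*f}
Applying B4's transfer function to that IN value gives OUT[B4] (row B4 above).

Answer: {b+c, b-e, e*f}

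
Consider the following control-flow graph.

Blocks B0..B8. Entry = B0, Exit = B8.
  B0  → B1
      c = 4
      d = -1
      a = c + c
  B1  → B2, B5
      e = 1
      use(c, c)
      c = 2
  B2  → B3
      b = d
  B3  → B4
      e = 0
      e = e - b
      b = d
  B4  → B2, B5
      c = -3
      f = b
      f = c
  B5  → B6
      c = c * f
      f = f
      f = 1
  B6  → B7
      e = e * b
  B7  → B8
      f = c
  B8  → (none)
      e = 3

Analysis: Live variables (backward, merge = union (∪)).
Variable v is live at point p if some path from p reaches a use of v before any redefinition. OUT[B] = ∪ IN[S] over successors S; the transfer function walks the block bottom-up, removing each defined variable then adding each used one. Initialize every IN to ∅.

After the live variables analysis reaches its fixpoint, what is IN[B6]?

Per-block solution:
  B0:  IN={b, f}  OUT={b, c, d, f}
  B1:  IN={b, c, d, f}  OUT={b, c, d, e, f}
  B2:  IN={d}  OUT={b, d}
  B3:  IN={b, d}  OUT={b, d, e}
  B4:  IN={b, d, e}  OUT={b, c, d, e, f}
  B5:  IN={b, c, e, f}  OUT={b, c, e}
  B6:  IN={b, c, e}  OUT={c}
  B7:  IN={c}  OUT={}
  B8:  IN={}  OUT={}

Merge at B6: OUT[B6] = IN[B7] = {c}
Applying B6's transfer function to that OUT value gives IN[B6] (row B6 above).

Answer: {b, c, e}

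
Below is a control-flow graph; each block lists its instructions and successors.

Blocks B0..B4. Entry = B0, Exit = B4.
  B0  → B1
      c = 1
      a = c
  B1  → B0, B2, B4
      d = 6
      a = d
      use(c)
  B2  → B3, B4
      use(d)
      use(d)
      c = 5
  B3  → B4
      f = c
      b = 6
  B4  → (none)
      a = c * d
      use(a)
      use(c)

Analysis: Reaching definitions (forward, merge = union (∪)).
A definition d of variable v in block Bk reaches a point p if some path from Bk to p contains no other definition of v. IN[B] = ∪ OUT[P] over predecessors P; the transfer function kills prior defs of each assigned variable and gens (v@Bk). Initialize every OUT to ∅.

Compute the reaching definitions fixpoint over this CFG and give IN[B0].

Answer: {a@B1, c@B0, d@B1}

Trace:
Per-block solution:
  B0:  IN={a@B1, c@B0, d@B1}  OUT={a@B0, c@B0, d@B1}
  B1:  IN={a@B0, c@B0, d@B1}  OUT={a@B1, c@B0, d@B1}
  B2:  IN={a@B1, c@B0, d@B1}  OUT={a@B1, c@B2, d@B1}
  B3:  IN={a@B1, c@B2, d@B1}  OUT={a@B1, b@B3, c@B2, d@B1, f@B3}
  B4:  IN={a@B1, b@B3, c@B0, c@B2, d@B1, f@B3}  OUT={a@B4, b@B3, c@B0, c@B2, d@B1, f@B3}

Merge at B0 (entry node, so the boundary value {} is joined with the incoming edge(s)): IN[B0] = {} ⊔ OUT[B1] = {a@B1, c@B0, d@B1}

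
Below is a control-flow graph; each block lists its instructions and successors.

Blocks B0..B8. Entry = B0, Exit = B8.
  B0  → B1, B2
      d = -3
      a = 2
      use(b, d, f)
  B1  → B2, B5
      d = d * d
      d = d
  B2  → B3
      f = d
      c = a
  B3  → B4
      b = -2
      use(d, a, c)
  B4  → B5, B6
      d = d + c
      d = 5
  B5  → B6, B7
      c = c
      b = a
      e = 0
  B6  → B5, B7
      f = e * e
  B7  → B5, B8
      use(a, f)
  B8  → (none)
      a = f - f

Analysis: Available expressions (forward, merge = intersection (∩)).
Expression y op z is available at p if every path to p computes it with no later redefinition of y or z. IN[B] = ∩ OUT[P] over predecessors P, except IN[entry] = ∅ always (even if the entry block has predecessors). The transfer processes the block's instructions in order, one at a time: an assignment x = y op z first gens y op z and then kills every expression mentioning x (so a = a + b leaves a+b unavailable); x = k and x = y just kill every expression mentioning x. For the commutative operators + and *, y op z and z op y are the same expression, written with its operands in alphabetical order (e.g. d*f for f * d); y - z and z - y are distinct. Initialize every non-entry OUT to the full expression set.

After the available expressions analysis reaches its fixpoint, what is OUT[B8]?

Converged values:
  B0: | IN={} | OUT={}
  B1: | IN={} | OUT={}
  B2: | IN={} | OUT={}
  B3: | IN={} | OUT={}
  B4: | IN={} | OUT={}
  B5: | IN={} | OUT={}
  B6: | IN={} | OUT={e*e}
  B7: | IN={} | OUT={}
  B8: | IN={} | OUT={f-f}

Merge at B8: IN[B8] = OUT[B7] = {}
Applying B8's transfer function to that IN value gives OUT[B8] (row B8 above).

Answer: {f-f}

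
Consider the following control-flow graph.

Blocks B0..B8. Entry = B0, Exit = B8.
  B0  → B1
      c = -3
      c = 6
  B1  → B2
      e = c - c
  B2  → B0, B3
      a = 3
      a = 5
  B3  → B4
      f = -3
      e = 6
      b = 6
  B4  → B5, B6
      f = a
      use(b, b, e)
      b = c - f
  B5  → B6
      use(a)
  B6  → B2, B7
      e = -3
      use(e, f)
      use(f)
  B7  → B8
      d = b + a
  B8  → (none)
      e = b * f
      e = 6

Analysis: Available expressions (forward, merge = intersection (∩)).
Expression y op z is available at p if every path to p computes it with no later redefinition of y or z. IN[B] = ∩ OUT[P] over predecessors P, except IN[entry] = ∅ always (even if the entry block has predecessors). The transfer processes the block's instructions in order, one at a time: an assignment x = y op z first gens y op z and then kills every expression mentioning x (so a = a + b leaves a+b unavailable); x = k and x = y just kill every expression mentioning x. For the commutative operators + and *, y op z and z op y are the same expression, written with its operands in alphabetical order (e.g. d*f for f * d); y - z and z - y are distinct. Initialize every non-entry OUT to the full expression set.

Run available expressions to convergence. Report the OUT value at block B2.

Answer: {c-c}

Trace:
Per-block solution:
  B0:  IN={}  OUT={}
  B1:  IN={}  OUT={c-c}
  B2:  IN={c-c}  OUT={c-c}
  B3:  IN={c-c}  OUT={c-c}
  B4:  IN={c-c}  OUT={c-c, c-f}
  B5:  IN={c-c, c-f}  OUT={c-c, c-f}
  B6:  IN={c-c, c-f}  OUT={c-c, c-f}
  B7:  IN={c-c, c-f}  OUT={a+b, c-c, c-f}
  B8:  IN={a+b, c-c, c-f}  OUT={a+b, b*f, c-c, c-f}

Merge at B2: IN[B2] = OUT[B1] ∩ OUT[B6] = {c-c}
Applying B2's transfer function to that IN value gives OUT[B2] (row B2 above).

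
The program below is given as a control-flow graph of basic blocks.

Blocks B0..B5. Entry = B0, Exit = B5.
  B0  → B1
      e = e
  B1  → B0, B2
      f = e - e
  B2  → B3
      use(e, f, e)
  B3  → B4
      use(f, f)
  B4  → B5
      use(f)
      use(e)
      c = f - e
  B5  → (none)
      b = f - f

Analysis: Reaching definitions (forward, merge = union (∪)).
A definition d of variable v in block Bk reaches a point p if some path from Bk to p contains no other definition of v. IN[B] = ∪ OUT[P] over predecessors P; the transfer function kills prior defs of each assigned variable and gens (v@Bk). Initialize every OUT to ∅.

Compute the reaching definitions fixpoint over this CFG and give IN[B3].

Answer: {e@B0, f@B1}

Working:
Converged values:
  B0:   IN={e@B0, f@B1}   OUT={e@B0, f@B1}
  B1:   IN={e@B0, f@B1}   OUT={e@B0, f@B1}
  B2:   IN={e@B0, f@B1}   OUT={e@B0, f@B1}
  B3:   IN={e@B0, f@B1}   OUT={e@B0, f@B1}
  B4:   IN={e@B0, f@B1}   OUT={c@B4, e@B0, f@B1}
  B5:   IN={c@B4, e@B0, f@B1}   OUT={b@B5, c@B4, e@B0, f@B1}

Merge at B3: IN[B3] = OUT[B2] = {e@B0, f@B1}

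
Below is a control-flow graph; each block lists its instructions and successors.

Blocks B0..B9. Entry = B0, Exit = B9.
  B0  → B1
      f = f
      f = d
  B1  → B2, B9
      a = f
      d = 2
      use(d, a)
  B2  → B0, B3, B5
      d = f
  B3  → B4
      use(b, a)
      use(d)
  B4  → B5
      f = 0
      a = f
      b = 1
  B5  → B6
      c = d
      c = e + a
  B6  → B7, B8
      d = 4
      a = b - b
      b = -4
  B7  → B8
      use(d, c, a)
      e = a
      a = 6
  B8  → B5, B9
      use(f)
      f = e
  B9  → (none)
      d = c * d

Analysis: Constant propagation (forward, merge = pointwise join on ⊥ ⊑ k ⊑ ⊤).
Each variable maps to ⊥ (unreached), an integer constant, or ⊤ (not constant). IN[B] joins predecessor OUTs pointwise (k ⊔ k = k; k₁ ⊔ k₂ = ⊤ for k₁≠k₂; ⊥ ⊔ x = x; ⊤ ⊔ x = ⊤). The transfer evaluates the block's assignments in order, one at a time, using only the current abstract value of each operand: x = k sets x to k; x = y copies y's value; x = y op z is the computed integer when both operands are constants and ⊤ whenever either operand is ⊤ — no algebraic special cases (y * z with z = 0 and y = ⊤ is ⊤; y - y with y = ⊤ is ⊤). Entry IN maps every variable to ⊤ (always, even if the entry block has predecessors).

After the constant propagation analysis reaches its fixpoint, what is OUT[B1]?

Answer: {a: ⊤, b: ⊤, c: ⊤, d: 2, e: ⊤, f: ⊤}

Trace:
Per-block solution:
  B0:   IN=(all ⊤)   OUT=(all ⊤)
  B1:   IN=(all ⊤)   OUT={d:2; rest ⊤}
  B2:   IN={d:2; rest ⊤}   OUT=(all ⊤)
  B3:   IN=(all ⊤)   OUT=(all ⊤)
  B4:   IN=(all ⊤)   OUT={a:0, b:1, f:0; rest ⊤}
  B5:   IN=(all ⊤)   OUT=(all ⊤)
  B6:   IN=(all ⊤)   OUT={b:-4, d:4; rest ⊤}
  B7:   IN={b:-4, d:4; rest ⊤}   OUT={a:6, b:-4, d:4; rest ⊤}
  B8:   IN={b:-4, d:4; rest ⊤}   OUT={b:-4, d:4; rest ⊤}
  B9:   IN=(all ⊤)   OUT=(all ⊤)

Merge at B1: IN[B1] = OUT[B0] = {a: ⊤, b: ⊤, c: ⊤, d: ⊤, e: ⊤, f: ⊤}
Applying B1's transfer function to that IN value gives OUT[B1] (row B1 above).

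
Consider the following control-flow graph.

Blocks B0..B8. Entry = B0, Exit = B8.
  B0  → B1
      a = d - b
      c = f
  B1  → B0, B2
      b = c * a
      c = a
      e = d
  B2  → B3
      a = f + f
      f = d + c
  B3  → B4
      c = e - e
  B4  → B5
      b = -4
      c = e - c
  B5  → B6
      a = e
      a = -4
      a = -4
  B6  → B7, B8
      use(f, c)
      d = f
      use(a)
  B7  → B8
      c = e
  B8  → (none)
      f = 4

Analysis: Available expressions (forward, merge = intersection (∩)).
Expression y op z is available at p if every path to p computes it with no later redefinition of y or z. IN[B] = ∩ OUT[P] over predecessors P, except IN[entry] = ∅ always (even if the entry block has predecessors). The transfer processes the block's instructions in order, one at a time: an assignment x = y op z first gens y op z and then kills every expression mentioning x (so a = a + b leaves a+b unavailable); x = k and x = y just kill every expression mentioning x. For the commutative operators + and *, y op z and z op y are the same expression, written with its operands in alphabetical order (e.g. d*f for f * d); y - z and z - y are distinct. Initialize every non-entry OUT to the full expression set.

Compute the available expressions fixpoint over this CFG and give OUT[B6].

Answer: {e-e}

Derivation:
Converged values:
  B0:   IN={}   OUT={d-b}
  B1:   IN={d-b}   OUT={}
  B2:   IN={}   OUT={c+d}
  B3:   IN={c+d}   OUT={e-e}
  B4:   IN={e-e}   OUT={e-e}
  B5:   IN={e-e}   OUT={e-e}
  B6:   IN={e-e}   OUT={e-e}
  B7:   IN={e-e}   OUT={e-e}
  B8:   IN={e-e}   OUT={e-e}

Merge at B6: IN[B6] = OUT[B5] = {e-e}
Applying B6's transfer function to that IN value gives OUT[B6] (row B6 above).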